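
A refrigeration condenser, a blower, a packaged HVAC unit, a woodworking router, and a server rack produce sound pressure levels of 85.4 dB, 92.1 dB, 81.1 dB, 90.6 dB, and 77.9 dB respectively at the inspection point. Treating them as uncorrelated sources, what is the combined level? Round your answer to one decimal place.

95.2 dB

For uncorrelated sources the intensities add, so convert each level to linear form, sum, and take 10·log₁₀ of the total.
Σ 10^(L/10) = 10^(85.4/10) + 10^(92.1/10) + 10^(81.1/10) + 10^(90.6/10) + 10^(77.9/10) = 3.307e+09.
L_total = 10·log₁₀(3.307e+09) = 95.19 dB.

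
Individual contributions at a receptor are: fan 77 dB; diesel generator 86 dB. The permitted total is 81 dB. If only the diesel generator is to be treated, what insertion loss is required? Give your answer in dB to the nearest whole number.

The untreated sources together contribute 10^(77/10) = 5.012e+07, i.e. 77.00 dB.
To meet 81 dB overall, the treated diesel generator may contribute at most 10^(81/10) − 5.012e+07 = 7.577e+07, i.e. 78.80 dB.
Required insertion loss = 86 − 78.80 = 7.20 dB.

7 dB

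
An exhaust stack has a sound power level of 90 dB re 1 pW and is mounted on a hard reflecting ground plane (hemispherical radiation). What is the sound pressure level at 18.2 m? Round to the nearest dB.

57 dB

Free-field hemispherical radiation: L_p = L_w − 10·log₁₀(2π·r²), r = 18.2 m.
2π·r² = 2081 m², 10·log₁₀ of that is 33.183 dB.
L_p = 90 − 33.183 = 56.82 dB.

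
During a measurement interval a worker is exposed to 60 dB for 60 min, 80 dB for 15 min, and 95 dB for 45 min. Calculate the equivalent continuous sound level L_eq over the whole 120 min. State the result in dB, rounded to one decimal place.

L_eq = 10·log₁₀[(1/T)·Σ tᵢ·10^(Lᵢ/10)] with T = 120 min.
Σ tᵢ·10^(Lᵢ/10) = 60·10^(60/10) + 15·10^(80/10) + 45·10^(95/10) = 1.439e+11.
L_eq = 10·log₁₀(1.439e+11/120) = 90.79 dB.

90.8 dB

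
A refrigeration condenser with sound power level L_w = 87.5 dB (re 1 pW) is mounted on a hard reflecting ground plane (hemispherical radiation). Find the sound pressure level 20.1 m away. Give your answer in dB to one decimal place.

Free-field hemispherical radiation: L_p = L_w − 10·log₁₀(2π·r²), r = 20.1 m.
2π·r² = 2538 m², 10·log₁₀ of that is 34.046 dB.
L_p = 87.5 − 34.046 = 53.45 dB.

53.5 dB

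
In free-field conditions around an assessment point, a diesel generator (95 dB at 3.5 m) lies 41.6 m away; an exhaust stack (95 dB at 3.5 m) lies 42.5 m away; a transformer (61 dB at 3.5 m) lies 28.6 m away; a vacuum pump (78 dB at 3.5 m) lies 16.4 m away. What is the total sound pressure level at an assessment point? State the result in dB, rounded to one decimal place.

Propagate each source to the receiver with L = L_ref − 20·log₁₀(r/r_ref), then add intensities.
diesel generator: 95 − 20·log₁₀(41.6/3.5) = 95 − 21.50 = 73.50 dB.
exhaust stack: 95 − 20·log₁₀(42.5/3.5) = 95 − 21.69 = 73.31 dB.
transformer: 61 − 20·log₁₀(28.6/3.5) = 61 − 18.25 = 42.75 dB.
vacuum pump: 78 − 20·log₁₀(16.4/3.5) = 78 − 13.42 = 64.58 dB.
Σ 10^(L/10) = 4.672e+07 → L_total = 10·log₁₀(4.672e+07) = 76.70 dB.

76.7 dB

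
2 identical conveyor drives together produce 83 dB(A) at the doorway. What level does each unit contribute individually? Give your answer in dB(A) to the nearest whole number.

2 equal contributions raise the level by 10·log₁₀ 2 = 3.010 dB, so each unit alone gives 83 − 3.010.

80 dB(A)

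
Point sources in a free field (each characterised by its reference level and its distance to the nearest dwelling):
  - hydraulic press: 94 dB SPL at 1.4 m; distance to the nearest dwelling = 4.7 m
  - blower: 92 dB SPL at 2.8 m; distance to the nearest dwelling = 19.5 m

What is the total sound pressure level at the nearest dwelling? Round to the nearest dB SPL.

First find each source's level at the receiver (point-source: −20·log₁₀(r/r_ref)), then combine on an intensity basis.
hydraulic press: 94 − 20·log₁₀(4.7/1.4) = 94 − 10.52 = 83.48 dB SPL.
blower: 92 − 20·log₁₀(19.5/2.8) = 92 − 16.86 = 75.14 dB SPL.
Σ 10^(L/10) = 2.556e+08 → L_total = 10·log₁₀(2.556e+08) = 84.07 dB SPL.

84 dB SPL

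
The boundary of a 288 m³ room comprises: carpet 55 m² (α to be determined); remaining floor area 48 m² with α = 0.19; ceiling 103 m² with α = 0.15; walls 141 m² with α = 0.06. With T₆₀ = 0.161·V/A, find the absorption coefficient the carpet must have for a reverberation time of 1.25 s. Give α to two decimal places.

0.07

Required total absorption A = 0.161·288/1.25 = 37.09 m².
Absorption from the other surfaces = 48·0.19 + 103·0.15 + 141·0.06 = 33.03 m², so the carpet must supply 4.06 m² over 55 m².
α = 4.06/55 = 0.074.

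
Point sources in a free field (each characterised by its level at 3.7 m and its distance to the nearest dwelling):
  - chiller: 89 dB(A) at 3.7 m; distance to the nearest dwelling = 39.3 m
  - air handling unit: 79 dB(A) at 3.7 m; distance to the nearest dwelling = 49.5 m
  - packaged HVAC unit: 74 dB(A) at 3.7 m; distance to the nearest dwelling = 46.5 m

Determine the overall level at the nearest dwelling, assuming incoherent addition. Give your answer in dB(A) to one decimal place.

Propagate each source to the receiver with L = L_ref − 20·log₁₀(r/r_ref), then add intensities.
chiller: 89 − 20·log₁₀(39.3/3.7) = 89 − 20.52 = 68.48 dB(A).
air handling unit: 79 − 20·log₁₀(49.5/3.7) = 79 − 22.53 = 56.47 dB(A).
packaged HVAC unit: 74 − 20·log₁₀(46.5/3.7) = 74 − 21.99 = 52.01 dB(A).
Σ 10^(L/10) = 7.644e+06 → L_total = 10·log₁₀(7.644e+06) = 68.83 dB(A).

68.8 dB(A)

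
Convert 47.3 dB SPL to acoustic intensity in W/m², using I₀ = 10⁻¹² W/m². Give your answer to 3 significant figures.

5.37e-08 W/m²

I = I₀·10^(L/10) = 10⁻¹² × 10^(47.3/10) = 10^(-7.270).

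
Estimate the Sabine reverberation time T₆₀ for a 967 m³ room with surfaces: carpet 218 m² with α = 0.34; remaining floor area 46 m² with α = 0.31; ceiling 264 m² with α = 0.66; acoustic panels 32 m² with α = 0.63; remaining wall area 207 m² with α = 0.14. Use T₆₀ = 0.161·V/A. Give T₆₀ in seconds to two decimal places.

0.50 s

A = Σ Sᵢαᵢ = 218·0.34 + 46·0.31 + 264·0.66 + 32·0.63 + 207·0.14 = 311.76 m².
T₆₀ = 0.161 × 967 / 311.76 = 0.499 s.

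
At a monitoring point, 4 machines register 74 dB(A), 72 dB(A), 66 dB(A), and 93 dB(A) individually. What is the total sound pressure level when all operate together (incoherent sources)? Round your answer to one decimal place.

93.1 dB(A)

Incoherent sources combine by intensity addition: L_total = 10·log₁₀(Σ 10^(L_i/10)).
Σ 10^(L/10) = 10^(74/10) + 10^(72/10) + 10^(66/10) + 10^(93/10) = 2.040e+09.
L_total = 10·log₁₀(2.040e+09) = 93.10 dB(A).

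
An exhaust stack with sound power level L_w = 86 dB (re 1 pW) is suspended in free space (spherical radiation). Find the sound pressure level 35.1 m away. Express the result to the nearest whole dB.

Free-field spherical radiation: L_p = L_w − 10·log₁₀(4π·r²), r = 35.1 m.
4π·r² = 1.548e+04 m², 10·log₁₀ of that is 41.898 dB.
L_p = 86 − 41.898 = 44.10 dB.

44 dB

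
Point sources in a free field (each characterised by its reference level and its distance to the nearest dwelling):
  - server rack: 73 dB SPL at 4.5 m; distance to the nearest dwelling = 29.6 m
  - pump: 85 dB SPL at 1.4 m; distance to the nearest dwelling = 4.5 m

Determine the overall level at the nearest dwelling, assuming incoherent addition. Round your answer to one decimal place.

Propagate each source to the receiver with L = L_ref − 20·log₁₀(r/r_ref), then add intensities.
server rack: 73 − 20·log₁₀(29.6/4.5) = 73 − 16.36 = 56.64 dB SPL.
pump: 85 − 20·log₁₀(4.5/1.4) = 85 − 10.14 = 74.86 dB SPL.
Σ 10^(L/10) = 3.107e+07 → L_total = 10·log₁₀(3.107e+07) = 74.92 dB SPL.

74.9 dB SPL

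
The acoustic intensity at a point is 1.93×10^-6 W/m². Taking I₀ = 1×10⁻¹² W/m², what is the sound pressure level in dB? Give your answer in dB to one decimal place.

62.9 dB

Dividing by I₀ shifts the exponent by 12: I/I₀ = 1.93×10^6.
L = 10·(0.2856 + 6) = 62.86 dB.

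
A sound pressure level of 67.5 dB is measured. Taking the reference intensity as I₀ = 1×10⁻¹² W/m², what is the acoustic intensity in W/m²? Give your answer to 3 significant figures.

5.62e-06 W/m²

L = 10·log₁₀(I/I₀) ⇒ I = I₀·10^(L/10) = 10⁻¹² × 10^6.75.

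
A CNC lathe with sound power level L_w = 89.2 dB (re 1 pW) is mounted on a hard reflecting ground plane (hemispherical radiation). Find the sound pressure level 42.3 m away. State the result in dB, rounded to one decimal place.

The power spreads over a hemisphere of area 2π·r², so L_p = L_w − 10·log₁₀(2π·r²).
2π·r² = 1.124e+04 m², 10·log₁₀ of that is 40.509 dB.
L_p = 89.2 − 40.509 = 48.69 dB.

48.7 dB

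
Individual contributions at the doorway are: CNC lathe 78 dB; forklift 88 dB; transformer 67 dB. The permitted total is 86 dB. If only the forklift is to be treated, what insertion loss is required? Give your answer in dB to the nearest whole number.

Everything except the forklift sums to 10^(78/10) + 10^(67/10) = 6.811e+07 in linear terms, 78.33 dB.
To meet 86 dB overall, the treated forklift may contribute at most 10^(86/10) − 6.811e+07 = 3.300e+08, i.e. 85.19 dB.
So the forklift must be reduced from 88 to 85.19 dB: IL = 2.81 dB.

3 dB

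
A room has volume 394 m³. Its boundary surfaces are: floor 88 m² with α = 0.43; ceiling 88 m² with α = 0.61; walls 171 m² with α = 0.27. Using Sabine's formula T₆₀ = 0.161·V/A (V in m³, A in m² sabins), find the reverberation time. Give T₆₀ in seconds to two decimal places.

0.46 s

Total absorption A = 88·0.43 + 88·0.61 + 171·0.27 = 137.69 m² sabins.
T₆₀ = 0.161·V/A = 0.161·394/137.69 = 0.461 s.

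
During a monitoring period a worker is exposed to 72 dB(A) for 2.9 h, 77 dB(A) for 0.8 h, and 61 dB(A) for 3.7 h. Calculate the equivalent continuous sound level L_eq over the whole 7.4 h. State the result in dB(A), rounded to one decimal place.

The energy average is taken in the linear domain: L_eq = 10·log₁₀[(Σ tᵢ·10^(Lᵢ/10))/T], T = 7.4 h.
Σ tᵢ·10^(Lᵢ/10) = 2.9·10^(72/10) + 0.8·10^(77/10) + 3.7·10^(61/10) = 9.071e+07.
L_eq = 10·log₁₀(9.071e+07/7.4) = 70.88 dB(A).

70.9 dB(A)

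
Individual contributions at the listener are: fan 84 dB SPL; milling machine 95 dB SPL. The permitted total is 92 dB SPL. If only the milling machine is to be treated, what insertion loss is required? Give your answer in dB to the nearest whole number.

Everything except the milling machine sums to 10^(84/10) = 2.512e+08 in linear terms, 84.00 dB SPL.
The limit corresponds to 10^(92/10) = 1.585e+09; subtracting the fixed part leaves 1.334e+09 for the milling machine, i.e. 91.25 dB SPL.
Required insertion loss = 95 − 91.25 = 3.75 dB.

4 dB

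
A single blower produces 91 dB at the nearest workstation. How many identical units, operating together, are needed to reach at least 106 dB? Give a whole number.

32

N identical sources give L₁ + 10·log₁₀ N, so require 10·log₁₀ N ≥ 106 − 91 = 15.0 dB.
N ≥ 10^(15.0/10) = 31.623, so N = 32.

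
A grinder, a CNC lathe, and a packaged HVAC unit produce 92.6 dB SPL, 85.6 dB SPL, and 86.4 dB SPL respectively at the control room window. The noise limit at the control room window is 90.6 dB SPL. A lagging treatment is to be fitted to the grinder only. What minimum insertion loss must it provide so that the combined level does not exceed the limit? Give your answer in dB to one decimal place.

7.2 dB

Everything except the grinder sums to 10^(85.6/10) + 10^(86.4/10) = 7.996e+08 in linear terms, 89.03 dB SPL.
To meet 90.6 dB SPL overall, the treated grinder may contribute at most 10^(90.6/10) − 7.996e+08 = 3.486e+08, i.e. 85.42 dB SPL.
So the grinder must be reduced from 92.6 to 85.42 dB SPL: IL = 7.18 dB.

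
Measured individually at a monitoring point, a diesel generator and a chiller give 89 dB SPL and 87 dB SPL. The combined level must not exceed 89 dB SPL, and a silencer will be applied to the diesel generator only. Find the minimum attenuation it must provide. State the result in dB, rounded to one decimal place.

The untreated sources together contribute 10^(87/10) = 5.012e+08, i.e. 87.00 dB SPL.
To meet 89 dB SPL overall, the treated diesel generator may contribute at most 10^(89/10) − 5.012e+08 = 2.931e+08, i.e. 84.67 dB SPL.
So the diesel generator must be reduced from 89 to 84.67 dB SPL: IL = 4.33 dB.

4.3 dB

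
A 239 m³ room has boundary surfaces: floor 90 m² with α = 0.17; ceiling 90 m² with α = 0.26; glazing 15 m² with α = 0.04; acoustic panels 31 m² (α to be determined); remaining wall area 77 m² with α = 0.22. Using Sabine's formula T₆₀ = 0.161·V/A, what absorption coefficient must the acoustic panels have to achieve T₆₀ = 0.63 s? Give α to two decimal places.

Required total absorption A = 0.161·239/0.63 = 61.08 m².
Absorption from the other surfaces = 90·0.17 + 90·0.26 + 15·0.04 + 77·0.22 = 56.24 m², so the acoustic panels must supply 4.84 m² over 31 m².
α = 4.84/31 = 0.156.

0.16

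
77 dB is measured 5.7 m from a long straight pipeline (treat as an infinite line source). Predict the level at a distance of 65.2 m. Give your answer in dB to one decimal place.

66.4 dB

Cylindrical spreading from a line source gives a 10·log₁₀(r₂/r₁) drop.
L₂ = 77 − 10·log₁₀(65.2/5.7) = 77 − 10.584 = 66.42 dB.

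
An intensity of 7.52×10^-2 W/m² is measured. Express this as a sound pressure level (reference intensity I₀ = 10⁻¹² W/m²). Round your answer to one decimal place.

108.8 dB

I/I₀ = 7.52×10^-2/10⁻¹² = 7.52×10^10, and L = 10·log₁₀(I/I₀).
L = 10·(0.8762 + 10) = 108.76 dB.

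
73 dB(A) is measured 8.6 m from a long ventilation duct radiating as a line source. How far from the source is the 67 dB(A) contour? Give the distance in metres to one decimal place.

34.2 m

Line-source spreading drops the level by 10·log₁₀(r₂/r₁); inverting, r₂/r₁ = 10^(ΔL/10).
r₂ = 8.6·10^((73−67)/10) = 8.6·10^(6.0/10) = 34.24 m.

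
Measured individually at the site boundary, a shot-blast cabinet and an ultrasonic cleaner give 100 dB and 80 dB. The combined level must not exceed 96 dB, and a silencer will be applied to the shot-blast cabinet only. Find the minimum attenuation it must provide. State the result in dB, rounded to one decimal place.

The untreated sources together contribute 10^(80/10) = 1.000e+08, i.e. 80.00 dB.
To meet 96 dB overall, the treated shot-blast cabinet may contribute at most 10^(96/10) − 1.000e+08 = 3.881e+09, i.e. 95.89 dB.
Required insertion loss = 100 − 95.89 = 4.11 dB.

4.1 dB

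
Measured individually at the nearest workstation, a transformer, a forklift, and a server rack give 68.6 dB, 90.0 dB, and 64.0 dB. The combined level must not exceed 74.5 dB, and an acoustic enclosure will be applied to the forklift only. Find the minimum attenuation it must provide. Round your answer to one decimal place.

17.3 dB

The untreated sources together contribute 10^(68.6/10) + 10^(64.0/10) = 9.756e+06, i.e. 69.89 dB.
The limit corresponds to 10^(74.5/10) = 2.818e+07; subtracting the fixed part leaves 1.843e+07 for the forklift, i.e. 72.65 dB.
Required insertion loss = 90.0 − 72.65 = 17.35 dB.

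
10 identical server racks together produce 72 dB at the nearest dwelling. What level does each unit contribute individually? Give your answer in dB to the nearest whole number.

62 dB

Dividing the total intensity by 10 lowers the level by 10·log₁₀ 10 = 10.000 dB: L₁ = 72 − 10.000.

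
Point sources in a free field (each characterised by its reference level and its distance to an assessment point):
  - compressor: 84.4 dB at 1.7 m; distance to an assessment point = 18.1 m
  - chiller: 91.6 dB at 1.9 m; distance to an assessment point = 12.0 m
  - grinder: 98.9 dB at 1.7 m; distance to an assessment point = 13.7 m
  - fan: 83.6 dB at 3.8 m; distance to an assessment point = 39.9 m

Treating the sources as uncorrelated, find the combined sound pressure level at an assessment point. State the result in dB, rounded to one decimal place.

82.0 dB

Propagate each source to the receiver with L = L_ref − 20·log₁₀(r/r_ref), then add intensities.
compressor: 84.4 − 20·log₁₀(18.1/1.7) = 84.4 − 20.54 = 63.86 dB.
chiller: 91.6 − 20·log₁₀(12.0/1.9) = 91.6 − 16.01 = 75.59 dB.
grinder: 98.9 − 20·log₁₀(13.7/1.7) = 98.9 − 18.13 = 80.77 dB.
fan: 83.6 − 20·log₁₀(39.9/3.8) = 83.6 − 20.42 = 63.18 dB.
Σ 10^(L/10) = 1.603e+08 → L_total = 10·log₁₀(1.603e+08) = 82.05 dB.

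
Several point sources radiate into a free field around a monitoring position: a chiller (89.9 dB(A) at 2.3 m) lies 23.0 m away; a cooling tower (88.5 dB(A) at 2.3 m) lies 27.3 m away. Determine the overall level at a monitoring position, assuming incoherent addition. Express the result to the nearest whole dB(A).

Propagate each source to the receiver with L = L_ref − 20·log₁₀(r/r_ref), then add intensities.
chiller: 89.9 − 20·log₁₀(23.0/2.3) = 89.9 − 20.00 = 69.90 dB(A).
cooling tower: 88.5 − 20·log₁₀(27.3/2.3) = 88.5 − 21.49 = 67.01 dB(A).
Σ 10^(L/10) = 1.480e+07 → L_total = 10·log₁₀(1.480e+07) = 71.70 dB(A).

72 dB(A)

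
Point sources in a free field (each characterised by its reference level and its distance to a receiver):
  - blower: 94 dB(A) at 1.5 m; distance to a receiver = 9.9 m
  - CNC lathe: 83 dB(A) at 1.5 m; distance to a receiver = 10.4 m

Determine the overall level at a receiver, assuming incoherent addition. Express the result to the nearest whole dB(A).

Propagate each source to the receiver with L = L_ref − 20·log₁₀(r/r_ref), then add intensities.
blower: 94 − 20·log₁₀(9.9/1.5) = 94 − 16.39 = 77.61 dB(A).
CNC lathe: 83 − 20·log₁₀(10.4/1.5) = 83 − 16.82 = 66.18 dB(A).
Σ 10^(L/10) = 6.182e+07 → L_total = 10·log₁₀(6.182e+07) = 77.91 dB(A).

78 dB(A)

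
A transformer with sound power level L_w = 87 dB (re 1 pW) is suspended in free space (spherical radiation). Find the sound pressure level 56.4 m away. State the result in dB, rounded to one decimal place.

41.0 dB

Free-field spherical radiation: L_p = L_w − 10·log₁₀(4π·r²), r = 56.4 m.
4π·r² = 3.997e+04 m², 10·log₁₀ of that is 46.018 dB.
L_p = 87 − 46.018 = 40.98 dB.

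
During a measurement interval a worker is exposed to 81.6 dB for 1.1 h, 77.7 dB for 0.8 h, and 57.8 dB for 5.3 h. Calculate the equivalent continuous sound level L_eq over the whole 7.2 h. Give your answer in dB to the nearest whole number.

Weight each interval's intensity by its duration and average over T = 7.2 h:
Σ tᵢ·10^(Lᵢ/10) = 1.1·10^(81.6/10) + 0.8·10^(77.7/10) + 5.3·10^(57.8/10) = 2.093e+08.
L_eq = 10·log₁₀(2.093e+08/7.2) = 74.63 dB.

75 dB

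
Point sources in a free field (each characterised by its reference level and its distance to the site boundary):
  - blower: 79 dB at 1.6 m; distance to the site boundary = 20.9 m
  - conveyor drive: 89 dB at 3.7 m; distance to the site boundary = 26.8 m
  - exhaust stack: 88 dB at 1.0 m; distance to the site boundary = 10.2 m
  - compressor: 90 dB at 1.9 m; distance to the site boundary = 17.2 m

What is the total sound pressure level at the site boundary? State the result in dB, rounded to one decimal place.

Propagate each source to the receiver with L = L_ref − 20·log₁₀(r/r_ref), then add intensities.
blower: 79 − 20·log₁₀(20.9/1.6) = 79 − 22.32 = 56.68 dB.
conveyor drive: 89 − 20·log₁₀(26.8/3.7) = 89 − 17.20 = 71.80 dB.
exhaust stack: 88 − 20·log₁₀(10.2/1.0) = 88 − 20.17 = 67.83 dB.
compressor: 90 − 20·log₁₀(17.2/1.9) = 90 − 19.14 = 70.86 dB.
Σ 10^(L/10) = 3.387e+07 → L_total = 10·log₁₀(3.387e+07) = 75.30 dB.

75.3 dB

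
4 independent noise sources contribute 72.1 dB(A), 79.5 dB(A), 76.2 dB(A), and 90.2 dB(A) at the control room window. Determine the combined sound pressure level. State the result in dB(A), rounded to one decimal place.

90.8 dB(A)

Incoherent sources combine by intensity addition: L_total = 10·log₁₀(Σ 10^(L_i/10)).
Σ 10^(L/10) = 10^(72.1/10) + 10^(79.5/10) + 10^(76.2/10) + 10^(90.2/10) = 1.194e+09.
L_total = 10·log₁₀(1.194e+09) = 90.77 dB(A).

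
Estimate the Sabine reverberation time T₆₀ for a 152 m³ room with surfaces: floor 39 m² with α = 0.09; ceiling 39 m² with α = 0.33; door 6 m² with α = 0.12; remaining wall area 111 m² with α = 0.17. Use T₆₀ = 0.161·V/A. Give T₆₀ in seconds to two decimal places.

0.68 s

Total absorption A = 39·0.09 + 39·0.33 + 6·0.12 + 111·0.17 = 35.97 m² sabins.
T₆₀ = 0.161 × 152 / 35.97 = 0.680 s.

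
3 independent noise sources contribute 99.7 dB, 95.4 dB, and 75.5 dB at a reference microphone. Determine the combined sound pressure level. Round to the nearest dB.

For uncorrelated sources the intensities add, so convert each level to linear form, sum, and take 10·log₁₀ of the total.
Σ 10^(L/10) = 10^(99.7/10) + 10^(95.4/10) + 10^(75.5/10) = 1.284e+10.
L_total = 10·log₁₀(1.284e+10) = 101.08 dB.

101 dB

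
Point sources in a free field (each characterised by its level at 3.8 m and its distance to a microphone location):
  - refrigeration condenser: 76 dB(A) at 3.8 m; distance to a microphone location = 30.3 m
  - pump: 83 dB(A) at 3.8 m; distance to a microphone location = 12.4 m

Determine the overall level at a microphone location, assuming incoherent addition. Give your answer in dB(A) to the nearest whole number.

73 dB(A)

Apply inverse-square spreading to bring every level to the receiver, then sum 10^(L/10).
refrigeration condenser: 76 − 20·log₁₀(30.3/3.8) = 76 − 18.03 = 57.97 dB(A).
pump: 83 − 20·log₁₀(12.4/3.8) = 83 − 10.27 = 72.73 dB(A).
Σ 10^(L/10) = 1.936e+07 → L_total = 10·log₁₀(1.936e+07) = 72.87 dB(A).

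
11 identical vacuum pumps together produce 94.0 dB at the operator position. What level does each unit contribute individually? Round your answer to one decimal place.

83.6 dB

For N identical incoherent sources L_total = L₁ + 10·log₁₀ N, so L₁ = 94.0 − 10·log₁₀(11) = 94.0 − 10.414.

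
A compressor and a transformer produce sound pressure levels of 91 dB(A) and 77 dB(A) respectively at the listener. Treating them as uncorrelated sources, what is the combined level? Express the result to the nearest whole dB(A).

91 dB(A)

Incoherent sources combine by intensity addition: L_total = 10·log₁₀(Σ 10^(L_i/10)).
Σ 10^(L/10) = 10^(91/10) + 10^(77/10) = 1.309e+09.
L_total = 10·log₁₀(1.309e+09) = 91.17 dB(A).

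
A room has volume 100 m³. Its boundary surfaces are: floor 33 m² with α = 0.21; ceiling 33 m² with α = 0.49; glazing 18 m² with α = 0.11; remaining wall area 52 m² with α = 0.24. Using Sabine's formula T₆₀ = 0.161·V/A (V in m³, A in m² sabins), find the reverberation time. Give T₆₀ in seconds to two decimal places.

A = Σ Sᵢαᵢ = 33·0.21 + 33·0.49 + 18·0.11 + 52·0.24 = 37.56 m².
T₆₀ = 0.161·V/A = 0.161·100/37.56 = 0.429 s.

0.43 s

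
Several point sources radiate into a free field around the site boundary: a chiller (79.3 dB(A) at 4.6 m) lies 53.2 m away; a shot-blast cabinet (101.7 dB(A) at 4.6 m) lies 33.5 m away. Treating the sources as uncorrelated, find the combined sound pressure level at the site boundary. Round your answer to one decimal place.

First find each source's level at the receiver (point-source: −20·log₁₀(r/r_ref)), then combine on an intensity basis.
chiller: 79.3 − 20·log₁₀(53.2/4.6) = 79.3 − 21.26 = 58.04 dB(A).
shot-blast cabinet: 101.7 − 20·log₁₀(33.5/4.6) = 101.7 − 17.25 = 84.45 dB(A).
Σ 10^(L/10) = 2.795e+08 → L_total = 10·log₁₀(2.795e+08) = 84.46 dB(A).

84.5 dB(A)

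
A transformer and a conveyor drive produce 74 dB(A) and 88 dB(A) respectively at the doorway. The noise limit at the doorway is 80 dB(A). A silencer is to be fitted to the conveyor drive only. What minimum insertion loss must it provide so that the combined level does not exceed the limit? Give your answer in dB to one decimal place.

9.3 dB

The untreated sources together contribute 10^(74/10) = 2.512e+07, i.e. 74.00 dB(A).
To meet 80 dB(A) overall, the treated conveyor drive may contribute at most 10^(80/10) − 2.512e+07 = 7.488e+07, i.e. 78.74 dB(A).
So the conveyor drive must be reduced from 88 to 78.74 dB(A): IL = 9.26 dB.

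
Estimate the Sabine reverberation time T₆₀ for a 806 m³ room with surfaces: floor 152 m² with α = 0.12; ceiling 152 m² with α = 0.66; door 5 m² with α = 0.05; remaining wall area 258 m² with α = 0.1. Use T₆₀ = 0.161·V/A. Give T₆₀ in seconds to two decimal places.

0.90 s

A = Σ Sᵢαᵢ = 152·0.12 + 152·0.66 + 5·0.05 + 258·0.1 = 144.61 m².
T₆₀ = 0.161·V/A = 0.161·806/144.61 = 0.897 s.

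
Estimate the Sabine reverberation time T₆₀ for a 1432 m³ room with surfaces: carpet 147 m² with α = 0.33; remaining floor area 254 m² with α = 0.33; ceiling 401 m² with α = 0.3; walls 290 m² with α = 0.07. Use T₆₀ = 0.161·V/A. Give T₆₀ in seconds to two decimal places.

0.84 s

Total absorption A = 147·0.33 + 254·0.33 + 401·0.3 + 290·0.07 = 272.93 m² sabins.
T₆₀ = 0.161·V/A = 0.161·1432/272.93 = 0.845 s.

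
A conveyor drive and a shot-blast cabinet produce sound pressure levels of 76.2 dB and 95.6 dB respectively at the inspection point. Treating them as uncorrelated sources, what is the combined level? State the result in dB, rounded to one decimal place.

95.6 dB

For uncorrelated sources the intensities add, so convert each level to linear form, sum, and take 10·log₁₀ of the total.
Σ 10^(L/10) = 10^(76.2/10) + 10^(95.6/10) = 3.672e+09.
L_total = 10·log₁₀(3.672e+09) = 95.65 dB.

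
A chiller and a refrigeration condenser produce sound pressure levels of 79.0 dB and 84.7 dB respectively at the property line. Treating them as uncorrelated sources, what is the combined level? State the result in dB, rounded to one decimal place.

85.7 dB

Incoherent sources combine by intensity addition: L_total = 10·log₁₀(Σ 10^(L_i/10)).
Σ 10^(L/10) = 10^(79.0/10) + 10^(84.7/10) = 3.746e+08.
L_total = 10·log₁₀(3.746e+08) = 85.74 dB.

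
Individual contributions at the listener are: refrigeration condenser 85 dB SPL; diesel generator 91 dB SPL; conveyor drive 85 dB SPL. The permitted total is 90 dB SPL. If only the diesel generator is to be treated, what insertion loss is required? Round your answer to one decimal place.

5.3 dB

The untreated sources together contribute 10^(85/10) + 10^(85/10) = 6.325e+08, i.e. 88.01 dB SPL.
The limit corresponds to 10^(90/10) = 1.000e+09; subtracting the fixed part leaves 3.675e+08 for the diesel generator, i.e. 85.65 dB SPL.
Required insertion loss = 91 − 85.65 = 5.35 dB.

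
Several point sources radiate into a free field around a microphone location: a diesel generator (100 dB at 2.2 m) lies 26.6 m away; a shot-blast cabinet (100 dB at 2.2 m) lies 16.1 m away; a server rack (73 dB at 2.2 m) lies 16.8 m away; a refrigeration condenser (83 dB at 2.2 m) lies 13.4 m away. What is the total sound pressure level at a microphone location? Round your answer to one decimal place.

Apply inverse-square spreading to bring every level to the receiver, then sum 10^(L/10).
diesel generator: 100 − 20·log₁₀(26.6/2.2) = 100 − 21.65 = 78.35 dB.
shot-blast cabinet: 100 − 20·log₁₀(16.1/2.2) = 100 − 17.29 = 82.71 dB.
server rack: 73 − 20·log₁₀(16.8/2.2) = 73 − 17.66 = 55.34 dB.
refrigeration condenser: 83 − 20·log₁₀(13.4/2.2) = 83 − 15.69 = 67.31 dB.
Σ 10^(L/10) = 2.608e+08 → L_total = 10·log₁₀(2.608e+08) = 84.16 dB.

84.2 dB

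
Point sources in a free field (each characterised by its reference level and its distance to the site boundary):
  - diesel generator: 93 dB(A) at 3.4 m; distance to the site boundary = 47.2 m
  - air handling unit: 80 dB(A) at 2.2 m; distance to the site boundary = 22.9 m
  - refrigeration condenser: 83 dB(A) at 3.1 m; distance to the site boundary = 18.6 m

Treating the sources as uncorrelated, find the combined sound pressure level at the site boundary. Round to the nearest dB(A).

First find each source's level at the receiver (point-source: −20·log₁₀(r/r_ref)), then combine on an intensity basis.
diesel generator: 93 − 20·log₁₀(47.2/3.4) = 93 − 22.85 = 70.15 dB(A).
air handling unit: 80 − 20·log₁₀(22.9/2.2) = 80 − 20.35 = 59.65 dB(A).
refrigeration condenser: 83 − 20·log₁₀(18.6/3.1) = 83 − 15.56 = 67.44 dB(A).
Σ 10^(L/10) = 1.682e+07 → L_total = 10·log₁₀(1.682e+07) = 72.26 dB(A).

72 dB(A)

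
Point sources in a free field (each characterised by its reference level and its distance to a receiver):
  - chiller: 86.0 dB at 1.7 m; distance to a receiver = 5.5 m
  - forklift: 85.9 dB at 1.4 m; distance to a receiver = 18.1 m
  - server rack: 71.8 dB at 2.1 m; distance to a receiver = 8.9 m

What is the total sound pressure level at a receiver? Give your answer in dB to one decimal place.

Propagate each source to the receiver with L = L_ref − 20·log₁₀(r/r_ref), then add intensities.
chiller: 86.0 − 20·log₁₀(5.5/1.7) = 86.0 − 10.20 = 75.80 dB.
forklift: 85.9 − 20·log₁₀(18.1/1.4) = 85.9 − 22.23 = 63.67 dB.
server rack: 71.8 − 20·log₁₀(8.9/2.1) = 71.8 − 12.54 = 59.26 dB.
Σ 10^(L/10) = 4.120e+07 → L_total = 10·log₁₀(4.120e+07) = 76.15 dB.

76.1 dB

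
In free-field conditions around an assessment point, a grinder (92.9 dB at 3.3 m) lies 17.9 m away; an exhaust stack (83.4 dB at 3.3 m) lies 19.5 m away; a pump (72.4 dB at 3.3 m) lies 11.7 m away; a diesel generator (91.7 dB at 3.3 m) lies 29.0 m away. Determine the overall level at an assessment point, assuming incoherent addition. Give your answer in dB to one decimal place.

Apply inverse-square spreading to bring every level to the receiver, then sum 10^(L/10).
grinder: 92.9 − 20·log₁₀(17.9/3.3) = 92.9 − 14.69 = 78.21 dB.
exhaust stack: 83.4 − 20·log₁₀(19.5/3.3) = 83.4 − 15.43 = 67.97 dB.
pump: 72.4 − 20·log₁₀(11.7/3.3) = 72.4 − 10.99 = 61.41 dB.
diesel generator: 91.7 − 20·log₁₀(29.0/3.3) = 91.7 − 18.88 = 72.82 dB.
Σ 10^(L/10) = 9.307e+07 → L_total = 10·log₁₀(9.307e+07) = 79.69 dB.

79.7 dB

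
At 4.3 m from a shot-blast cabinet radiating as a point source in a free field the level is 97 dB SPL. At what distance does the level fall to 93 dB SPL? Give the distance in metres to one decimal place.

6.8 m

For a point source L₁ − L₂ = 20·log₁₀(r₂/r₁), so r₂ = r₁·10^((L₁−L₂)/20).
r₂ = 4.3·10^((97−93)/20) = 4.3·10^(4.0/20) = 6.82 m.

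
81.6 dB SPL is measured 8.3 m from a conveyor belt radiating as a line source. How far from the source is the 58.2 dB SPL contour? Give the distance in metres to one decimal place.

1815.8 m

For a line source L₁ − L₂ = 10·log₁₀(r₂/r₁), so r₂ = r₁·10^((L₁−L₂)/10).
r₂ = 8.3·10^((81.6−58.2)/10) = 8.3·10^(23.4/10) = 1815.84 m.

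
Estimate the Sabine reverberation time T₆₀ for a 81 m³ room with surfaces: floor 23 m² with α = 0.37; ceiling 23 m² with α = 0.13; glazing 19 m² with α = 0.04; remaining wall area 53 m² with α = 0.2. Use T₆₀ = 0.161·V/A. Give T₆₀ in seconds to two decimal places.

Total absorption A = 23·0.37 + 23·0.13 + 19·0.04 + 53·0.2 = 22.86 m² sabins.
T₆₀ = 0.161 × 81 / 22.86 = 0.570 s.

0.57 s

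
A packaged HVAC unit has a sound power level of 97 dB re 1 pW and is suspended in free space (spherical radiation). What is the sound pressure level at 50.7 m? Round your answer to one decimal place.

L_p = L_w − 10·log₁₀(4π·r²) with r = 50.7 m.
4π·r² = 3.23e+04 m², 10·log₁₀ of that is 45.092 dB.
L_p = 97 − 45.092 = 51.91 dB.

51.9 dB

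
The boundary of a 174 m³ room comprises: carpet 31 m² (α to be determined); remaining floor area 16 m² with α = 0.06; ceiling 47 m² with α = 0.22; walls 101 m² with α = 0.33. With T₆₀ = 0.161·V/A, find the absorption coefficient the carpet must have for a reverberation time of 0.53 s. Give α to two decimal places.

0.27

Required total absorption A = 0.161·174/0.53 = 52.86 m².
Absorption from the other surfaces = 16·0.06 + 47·0.22 + 101·0.33 = 44.63 m², so the carpet must supply 8.23 m² over 31 m².
α = 8.23/31 = 0.265.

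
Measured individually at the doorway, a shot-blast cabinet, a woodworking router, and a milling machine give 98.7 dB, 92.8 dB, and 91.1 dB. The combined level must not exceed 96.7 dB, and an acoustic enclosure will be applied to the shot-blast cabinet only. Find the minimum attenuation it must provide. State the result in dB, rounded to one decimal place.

7.0 dB

The untreated sources together contribute 10^(92.8/10) + 10^(91.1/10) = 3.194e+09, i.e. 95.04 dB.
To meet 96.7 dB overall, the treated shot-blast cabinet may contribute at most 10^(96.7/10) − 3.194e+09 = 1.484e+09, i.e. 91.71 dB.
So the shot-blast cabinet must be reduced from 98.7 to 91.71 dB: IL = 6.99 dB.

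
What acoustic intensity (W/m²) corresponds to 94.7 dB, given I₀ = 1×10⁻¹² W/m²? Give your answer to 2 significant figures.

L = 10·log₁₀(I/I₀) ⇒ I = I₀·10^(L/10) = 10⁻¹² × 10^9.47.

0.0030 W/m²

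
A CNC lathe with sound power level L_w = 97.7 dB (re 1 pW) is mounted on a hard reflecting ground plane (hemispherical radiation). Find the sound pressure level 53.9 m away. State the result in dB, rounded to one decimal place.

The power spreads over a hemisphere of area 2π·r², so L_p = L_w − 10·log₁₀(2π·r²).
2π·r² = 1.825e+04 m², 10·log₁₀ of that is 42.614 dB.
L_p = 97.7 − 42.614 = 55.09 dB.

55.1 dB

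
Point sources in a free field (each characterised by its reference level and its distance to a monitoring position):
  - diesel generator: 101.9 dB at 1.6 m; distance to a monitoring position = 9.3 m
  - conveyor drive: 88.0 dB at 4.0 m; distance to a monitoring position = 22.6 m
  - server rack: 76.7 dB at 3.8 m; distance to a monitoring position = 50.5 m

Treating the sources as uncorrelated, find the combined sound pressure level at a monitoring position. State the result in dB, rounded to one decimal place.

86.8 dB

Apply inverse-square spreading to bring every level to the receiver, then sum 10^(L/10).
diesel generator: 101.9 − 20·log₁₀(9.3/1.6) = 101.9 − 15.29 = 86.61 dB.
conveyor drive: 88.0 − 20·log₁₀(22.6/4.0) = 88.0 − 15.04 = 72.96 dB.
server rack: 76.7 − 20·log₁₀(50.5/3.8) = 76.7 − 22.47 = 54.23 dB.
Σ 10^(L/10) = 4.785e+08 → L_total = 10·log₁₀(4.785e+08) = 86.80 dB.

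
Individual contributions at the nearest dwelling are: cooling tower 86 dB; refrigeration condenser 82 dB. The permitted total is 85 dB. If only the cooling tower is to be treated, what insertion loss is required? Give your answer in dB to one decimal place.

4.0 dB

The untreated sources together contribute 10^(82/10) = 1.585e+08, i.e. 82.00 dB.
To meet 85 dB overall, the treated cooling tower may contribute at most 10^(85/10) − 1.585e+08 = 1.577e+08, i.e. 81.98 dB.
So the cooling tower must be reduced from 86 to 81.98 dB: IL = 4.02 dB.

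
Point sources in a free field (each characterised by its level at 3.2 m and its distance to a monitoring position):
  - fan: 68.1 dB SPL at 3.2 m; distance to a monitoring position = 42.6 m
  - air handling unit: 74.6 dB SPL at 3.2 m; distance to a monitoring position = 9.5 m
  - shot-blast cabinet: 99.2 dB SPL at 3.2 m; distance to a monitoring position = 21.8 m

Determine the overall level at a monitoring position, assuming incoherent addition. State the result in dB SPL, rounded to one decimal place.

82.6 dB SPL

Propagate each source to the receiver with L = L_ref − 20·log₁₀(r/r_ref), then add intensities.
fan: 68.1 − 20·log₁₀(42.6/3.2) = 68.1 − 22.49 = 45.61 dB SPL.
air handling unit: 74.6 − 20·log₁₀(9.5/3.2) = 74.6 − 9.45 = 65.15 dB SPL.
shot-blast cabinet: 99.2 − 20·log₁₀(21.8/3.2) = 99.2 − 16.67 = 82.53 dB SPL.
Σ 10^(L/10) = 1.825e+08 → L_total = 10·log₁₀(1.825e+08) = 82.61 dB SPL.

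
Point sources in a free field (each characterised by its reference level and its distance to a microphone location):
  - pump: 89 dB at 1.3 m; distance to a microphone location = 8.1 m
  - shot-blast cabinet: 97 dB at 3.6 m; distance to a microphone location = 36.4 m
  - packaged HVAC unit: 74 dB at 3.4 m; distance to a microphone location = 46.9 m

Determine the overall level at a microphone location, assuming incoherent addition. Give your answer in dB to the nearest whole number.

78 dB

Propagate each source to the receiver with L = L_ref − 20·log₁₀(r/r_ref), then add intensities.
pump: 89 − 20·log₁₀(8.1/1.3) = 89 − 15.89 = 73.11 dB.
shot-blast cabinet: 97 − 20·log₁₀(36.4/3.6) = 97 − 20.10 = 76.90 dB.
packaged HVAC unit: 74 − 20·log₁₀(46.9/3.4) = 74 − 22.79 = 51.21 dB.
Σ 10^(L/10) = 6.962e+07 → L_total = 10·log₁₀(6.962e+07) = 78.43 dB.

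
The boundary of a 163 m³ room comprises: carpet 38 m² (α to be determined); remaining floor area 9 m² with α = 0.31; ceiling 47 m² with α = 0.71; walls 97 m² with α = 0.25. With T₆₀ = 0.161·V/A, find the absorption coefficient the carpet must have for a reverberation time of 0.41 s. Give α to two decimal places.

Required total absorption A = 0.161·163/0.41 = 64.01 m².
Absorption from the other surfaces = 9·0.31 + 47·0.71 + 97·0.25 = 60.41 m², so the carpet must supply 3.60 m² over 38 m².
α = 3.60/38 = 0.095.

0.09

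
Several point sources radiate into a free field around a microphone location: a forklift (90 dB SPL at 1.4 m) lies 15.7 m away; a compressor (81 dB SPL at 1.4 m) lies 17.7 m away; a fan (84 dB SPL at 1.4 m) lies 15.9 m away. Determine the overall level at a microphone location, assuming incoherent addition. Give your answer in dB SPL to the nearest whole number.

70 dB SPL

First find each source's level at the receiver (point-source: −20·log₁₀(r/r_ref)), then combine on an intensity basis.
forklift: 90 − 20·log₁₀(15.7/1.4) = 90 − 21.00 = 69.00 dB SPL.
compressor: 81 − 20·log₁₀(17.7/1.4) = 81 − 22.04 = 58.96 dB SPL.
fan: 84 − 20·log₁₀(15.9/1.4) = 84 − 21.11 = 62.89 dB SPL.
Σ 10^(L/10) = 1.069e+07 → L_total = 10·log₁₀(1.069e+07) = 70.29 dB SPL.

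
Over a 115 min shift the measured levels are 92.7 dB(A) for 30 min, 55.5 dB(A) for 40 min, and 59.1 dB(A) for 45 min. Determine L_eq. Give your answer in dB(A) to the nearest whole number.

87 dB(A)

L_eq = 10·log₁₀[(1/T)·Σ tᵢ·10^(Lᵢ/10)] with T = 115 min.
Σ tᵢ·10^(Lᵢ/10) = 30·10^(92.7/10) + 40·10^(55.5/10) + 45·10^(59.1/10) = 5.591e+10.
L_eq = 10·log₁₀(5.591e+10/115) = 86.87 dB(A).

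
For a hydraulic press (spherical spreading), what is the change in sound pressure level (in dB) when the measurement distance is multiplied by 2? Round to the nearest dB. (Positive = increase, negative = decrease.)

-6 dB

With spherical spreading the level changes by −20·log₁₀(r₂/r₁).
ΔL = −20·log₁₀(2) = -6.02 dB.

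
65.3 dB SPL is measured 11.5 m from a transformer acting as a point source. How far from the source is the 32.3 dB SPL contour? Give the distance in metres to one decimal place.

Point-source spreading drops the level by 20·log₁₀(r₂/r₁); inverting, r₂/r₁ = 10^(ΔL/20).
r₂ = 11.5·10^((65.3−32.3)/20) = 11.5·10^(33.0/20) = 513.69 m.

513.7 m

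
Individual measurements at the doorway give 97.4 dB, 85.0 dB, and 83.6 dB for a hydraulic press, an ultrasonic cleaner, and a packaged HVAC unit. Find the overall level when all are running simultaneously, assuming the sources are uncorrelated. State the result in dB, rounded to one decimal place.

For uncorrelated sources the intensities add, so convert each level to linear form, sum, and take 10·log₁₀ of the total.
Σ 10^(L/10) = 10^(97.4/10) + 10^(85.0/10) + 10^(83.6/10) = 6.041e+09.
L_total = 10·log₁₀(6.041e+09) = 97.81 dB.

97.8 dB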